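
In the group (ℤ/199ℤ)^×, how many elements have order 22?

φ(199) = 199 − 1 = 198 = 2 · 3^2 · 11.
In a cyclic group of order 198, there are φ(d) elements of order d for each divisor d of 198, and zero for non-divisors.
22 = 2 · 11 divides 198, and φ(22) = 10.

10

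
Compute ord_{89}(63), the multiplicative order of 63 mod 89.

ord(63) | φ(89) = 89 − 1 = 88 = 2^3 · 11.
Divisors of 88: 1, 2, 4, 8, 11, 22, 44, 88.
Evaluate successive powers at the divisors of 88:
63^1 ≡ 63 (mod 89)
63^2 ≡ 53 (mod 89)
63^4 ≡ 50 (mod 89)
63^8 ≡ 8 (mod 89)
63^11 ≡ 12 (mod 89)
63^22 ≡ 55 (mod 89)
63^44 ≡ 88 (mod 89)
63^88 ≡ 1 (mod 89) ✓
The smallest such exponent is 88, so the order of 63 is 88.

88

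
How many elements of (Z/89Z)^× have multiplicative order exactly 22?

10

φ(89) = 89 − 1 = 88 = 2^3 · 11.
(Z/89Z)^× is cyclic (|G| = 88); a cyclic group of order m has exactly φ(d) elements of each order d | m, and none otherwise.
22 = 2 · 11 divides 88, and φ(22) = 10.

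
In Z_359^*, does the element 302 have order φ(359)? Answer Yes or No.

No

φ(359) = 359 − 1 = 358 = 2 · 179.
An element g generates (Z/359Z)^× iff g^(358/q) ≢ 1 (mod 359) for each prime q ∈ {2, 179}.
302^179 ≡ 1 (mod 359)  [q = 2: ≡ 1 ✗]
302^2 ≡ 18 (mod 359)  [q = 179: ≢ 1 ✓]
The check at q = 2 fails, so 302 generates a proper subgroup.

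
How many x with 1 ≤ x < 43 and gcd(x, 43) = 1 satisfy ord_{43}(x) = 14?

6

φ(43) = 43 − 1 = 42 = 2 · 3 · 7.
(Z/43Z)^× is cyclic (|G| = 42); a cyclic group of order m has exactly φ(d) elements of each order d | m, and none otherwise.
14 = 2 · 7 divides 42, and φ(14) = 6.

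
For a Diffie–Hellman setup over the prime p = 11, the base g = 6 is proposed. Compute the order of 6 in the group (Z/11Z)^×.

10

By Lagrange's theorem, ord_11(6) divides φ(11) = 11 − 1 = 10 = 2 · 5.
Divisors of 10: 1, 2, 5, 10.
Test each divisor d:
6^1 ≡ 6 (mod 11)
6^2 ≡ 3 (mod 11)
6^5 ≡ 10 (mod 11)
6^10 ≡ 1 (mod 11) ✓
The smallest such exponent is 10, so the order of 6 is 10.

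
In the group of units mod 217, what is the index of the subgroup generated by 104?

6

By Lagrange's theorem, ord_217(104) divides φ(217) = φ(7·31) = (7−1)·(31−1) = 6·30 = 180 = 2^2 · 3^2 · 5.
Divisors of 180: 1, 2, 3, 4, 5, 6, 9, 10, 12, 15, 18, 20, 30, 36, 45, 60, 90, 180.
Compute 104^d (mod 217) for the divisors d until we hit 1:
104^1 ≡ 104
104^2 ≡ 183
104^3 ≡ 153
104^4 ≡ 71
104^5 ≡ 6
104^6 ≡ 190
104^9 ≡ 209
104^10 ≡ 36
104^12 ≡ 78
104^15 ≡ 216
104^18 ≡ 64
104^20 ≡ 211
104^30 ≡ 1
The order of 104 is 30, so the subgroup it generates has 30 elements.
Index = |(Z/217Z)^×| / |⟨104⟩| = 180 / 30 = 6.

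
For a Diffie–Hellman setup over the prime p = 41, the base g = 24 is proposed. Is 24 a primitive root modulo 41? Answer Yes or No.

φ(41) = 41 − 1 = 40 = 2^3 · 5.
It suffices to check that the order of 24 is not a proper divisor of 40: compute 24^(40/q) for q ∈ {2, 5}.
24^20 ≡ 40 (mod 41)  [q = 2: ≢ 1 ✓]
24^8 ≡ 16 (mod 41)  [q = 5: ≢ 1 ✓]
Every test exponent gives a nontrivial residue, hence 24 generates the full group.

Yes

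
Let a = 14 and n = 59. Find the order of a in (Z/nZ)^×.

58

By Lagrange's theorem, ord_59(14) divides φ(59) = 59 − 1 = 58 = 2 · 29.
Divisors of 58: 1, 2, 29, 58.
Evaluate successive powers at the divisors of 58:
14^1 ≡ 14
14^2 ≡ 19
14^29 ≡ 58
14^58 ≡ 1
Therefore the multiplicative order of 14 modulo 59 is 58.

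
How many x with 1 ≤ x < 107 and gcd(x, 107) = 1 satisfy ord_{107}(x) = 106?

φ(107) = 107 − 1 = 106 = 2 · 53.
Since (Z/107Z)^× is cyclic of order 106, the number of elements of order d is φ(d) when d | 106 and 0 otherwise.
106 = 2 · 53 divides 106, and φ(106) = 52.

52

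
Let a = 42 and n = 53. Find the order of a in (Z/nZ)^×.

13

By Lagrange's theorem, ord_53(42) divides φ(53) = 53 − 1 = 52 = 2^2 · 13.
Divisors of 52: 1, 2, 4, 13, 26, 52.
Check 42^d mod 53 for each divisor in increasing order:
42^1 ≡ 42 (mod 53)
42^2 ≡ 15 (mod 53)
42^4 ≡ 13 (mod 53)
42^13 ≡ 1 (mod 53) ✓
Therefore the multiplicative order of 42 modulo 53 is 13.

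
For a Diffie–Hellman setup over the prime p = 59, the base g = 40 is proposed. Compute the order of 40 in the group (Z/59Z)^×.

58

ord(40) | φ(59) = 59 − 1 = 58 = 2 · 29.
Divisors of 58: 1, 2, 29, 58.
Evaluate successive powers at the divisors of 58:
40^1 ≡ 40 (mod 59)
40^2 ≡ 7 (mod 59)
40^29 ≡ 58 (mod 59)
40^58 ≡ 1 (mod 59) ✓
The smallest such exponent is 58, so the order of 40 is 58.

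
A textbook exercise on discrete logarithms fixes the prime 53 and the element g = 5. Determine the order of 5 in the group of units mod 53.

52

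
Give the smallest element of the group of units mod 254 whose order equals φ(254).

φ(254) = φ(2)·φ(127) = 1·126 = 126 = 2 · 3^2 · 7.
g is a primitive root iff g^(126/q) ≢ 1 (mod 254) for each prime q ∈ {2, 3, 7}.
g = 2: gcd(2, 254) = 2 > 1, not a unit — skip.
g = 3: 3^63 ≡ 253; 3^42 ≡ 107; 3^18 ≡ 131 — none is 1, so 3 is a primitive root.
The smallest primitive root modulo 254 is 3.

3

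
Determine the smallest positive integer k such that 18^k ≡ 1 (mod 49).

The order of 18 must divide φ(49) = φ(7^2) = 7·(7−1) = 42 = 2 · 3 · 7.
Divisors of 42: 1, 2, 3, 6, 7, 14, 21, 42.
Check 18^d mod 49 for each divisor in increasing order:
18^1 ≡ 18 (mod 49)
18^2 ≡ 30 (mod 49)
18^3 ≡ 1 (mod 49) ✓
The smallest such exponent is 3, so the order of 18 is 3.

3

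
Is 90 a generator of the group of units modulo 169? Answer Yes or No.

φ(169) = φ(13^2) = 13·(13−1) = 156 = 2^2 · 3 · 13.
90 is a primitive root mod 169 iff 90^(φ(169)/q) ≢ 1 for every prime q | φ(169), i.e. q ∈ {2, 3, 13}.
90^78 ≡ 1 (mod 169)  [q = 2: ≡ 1 ✗]
90^52 ≡ 1 (mod 169)  [q = 3: ≡ 1 ✗]
90^12 ≡ 92 (mod 169)  [q = 13: ≢ 1 ✓]
The check at q = 2 fails, so 90 generates a proper subgroup.

No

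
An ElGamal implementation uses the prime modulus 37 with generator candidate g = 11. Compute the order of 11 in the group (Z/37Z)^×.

6

The order of 11 must divide φ(37) = 37 − 1 = 36 = 2^2 · 3^2.
Divisors of 36: 1, 2, 3, 4, 6, 9, 12, 18, 36.
Test each divisor d:
11^1 ≡ 11 (mod 37)
11^2 ≡ 10 (mod 37)
11^3 ≡ 36 (mod 37)
11^4 ≡ 26 (mod 37)
11^6 ≡ 1 (mod 37) ✓
The smallest such exponent is 6, so the order of 11 is 6.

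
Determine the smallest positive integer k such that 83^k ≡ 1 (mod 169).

By Lagrange's theorem, ord_169(83) divides φ(169) = φ(13^2) = 13·(13−1) = 156 = 2^2 · 3 · 13.
Divisors of 156: 1, 2, 3, 4, 6, 12, 13, 26, 39, 52, 78, 156.
Check 83^d mod 169 for each divisor in increasing order:
83^1 ≡ 83
83^2 ≡ 129
83^3 ≡ 60
83^4 ≡ 79
83^6 ≡ 51
83^12 ≡ 66
83^13 ≡ 70
83^26 ≡ 168
83^39 ≡ 99
83^52 ≡ 1
Hence ord(83) = 52.

52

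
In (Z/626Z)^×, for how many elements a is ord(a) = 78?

φ(626) = φ(2)·φ(313) = 1·312 = 312 = 2^3 · 3 · 13.
(Z/626Z)^× is cyclic (|G| = 312); a cyclic group of order m has exactly φ(d) elements of each order d | m, and none otherwise.
78 = 2 · 3 · 13 divides 312, and φ(78) = 24.

24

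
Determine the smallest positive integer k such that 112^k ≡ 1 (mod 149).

74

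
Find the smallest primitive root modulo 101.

2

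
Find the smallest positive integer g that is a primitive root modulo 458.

7

φ(458) = φ(2)·φ(229) = 1·228 = 228 = 2^2 · 3 · 19.
Test candidates g = 2, 3, … against the prime factors q ∈ {2, 3, 19} of φ(458): g is a generator iff g^(228/q) ≢ 1 for every such q.
g = 2: gcd(2, 458) = 2 > 1, not a unit — skip.
g = 3: 3^114 ≡ 1 — hits 1, so not a primitive root.
g = 4: gcd(4, 458) = 2 > 1, not a unit — skip.
g = 5: 5^114 ≡ 1 — hits 1, so not a primitive root.
g = 6: gcd(6, 458) = 2 > 1, not a unit — skip.
g = 7: 7^114 ≡ 457; 7^76 ≡ 323; 7^12 ≡ 43 — none is 1, so 7 is a primitive root.
So 7 is the smallest generator of (Z/458Z)^×.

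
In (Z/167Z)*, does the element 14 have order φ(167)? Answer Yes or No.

φ(167) = 167 − 1 = 166 = 2 · 83.
It suffices to check that the order of 14 is not a proper divisor of 166: compute 14^(166/q) for q ∈ {2, 83}.
14^83 ≡ 1 (mod 167)  [q = 2: ≡ 1 ✗]
14^2 ≡ 29 (mod 167)  [q = 83: ≢ 1 ✓]
14^83 ≡ 1 shows ord(14) | 83, strictly less than φ(167); not a primitive root.

No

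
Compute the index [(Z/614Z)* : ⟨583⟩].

By Lagrange's theorem, ord_614(583) divides φ(614) = φ(2)·φ(307) = 1·306 = 306 = 2 · 3^2 · 17.
Divisors of 306: 1, 2, 3, 6, 9, 17, 18, 34, 51, 102, 153, 306.
Evaluate successive powers at the divisors of 306:
583^1 ≡ 583 (mod 614)
583^2 ≡ 347 (mod 614)
583^3 ≡ 295 (mod 614)
583^6 ≡ 451 (mod 614)
583^9 ≡ 421 (mod 614)
583^17 ≡ 581 (mod 614)
583^18 ≡ 409 (mod 614)
583^34 ≡ 475 (mod 614)
583^51 ≡ 289 (mod 614)
583^102 ≡ 17 (mod 614)
583^153 ≡ 1 (mod 614) ✓
Thus |⟨583⟩| = ord(583) = 153.
[(Z/614Z)^× : ⟨583⟩] = 306/153 = 2.

2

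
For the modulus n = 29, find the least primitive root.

2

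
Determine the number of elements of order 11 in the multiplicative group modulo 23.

φ(23) = 23 − 1 = 22 = 2 · 11.
Since (Z/23Z)^× is cyclic of order 22, the number of elements of order d is φ(d) when d | 22 and 0 otherwise.
11 | 22, and φ(11) = 11 − 1 = 10.

10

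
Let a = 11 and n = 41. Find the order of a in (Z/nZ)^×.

40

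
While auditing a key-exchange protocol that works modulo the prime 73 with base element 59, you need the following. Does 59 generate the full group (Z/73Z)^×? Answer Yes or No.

φ(73) = 73 − 1 = 72 = 2^3 · 3^2.
Test 59^(72/q) mod 73 for each prime factor q of 72:
59^36 ≡ 72 (mod 73)  [q = 2: ≢ 1 ✓]
59^24 ≡ 64 (mod 73)  [q = 3: ≢ 1 ✓]
None equal 1, so ord_73(59) = 72: 59 is a primitive root.

Yes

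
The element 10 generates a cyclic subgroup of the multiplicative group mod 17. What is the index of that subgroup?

1

Since 10 ∈ (Z/17Z)^×, its order divides φ(17) = 17 − 1 = 16 = 2^4.
Divisors of 16: 1, 2, 4, 8, 16.
Check 10^d mod 17 for each divisor in increasing order:
10^1 ≡ 10 (mod 17)
10^2 ≡ 15 (mod 17)
10^4 ≡ 4 (mod 17)
10^8 ≡ 16 (mod 17)
10^16 ≡ 1 (mod 17) ✓
The order of 10 is 16, so the subgroup it generates has 16 elements.
Index = |(Z/17Z)^×| / |⟨10⟩| = 16 / 16 = 1.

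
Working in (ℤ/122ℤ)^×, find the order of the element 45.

By Lagrange's theorem, ord_122(45) divides φ(122) = φ(2)·φ(61) = 1·60 = 60 = 2^2 · 3 · 5.
Divisors of 60: 1, 2, 3, 4, 5, 6, 10, 12, 15, 20, 30, 60.
Compute 45^d (mod 122) for the divisors d until we hit 1:
45^1 ≡ 45 (mod 122)
45^2 ≡ 73 (mod 122)
45^3 ≡ 113 (mod 122)
45^4 ≡ 83 (mod 122)
45^5 ≡ 75 (mod 122)
45^6 ≡ 81 (mod 122)
45^10 ≡ 13 (mod 122)
45^12 ≡ 95 (mod 122)
45^15 ≡ 121 (mod 122)
45^20 ≡ 47 (mod 122)
45^30 ≡ 1 (mod 122) ✓
The smallest such exponent is 30, so the order of 45 is 30.

30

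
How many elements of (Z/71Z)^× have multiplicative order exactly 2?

1

φ(71) = 71 − 1 = 70 = 2 · 5 · 7.
(Z/71Z)^× is cyclic (|G| = 70); a cyclic group of order m has exactly φ(d) elements of each order d | m, and none otherwise.
2 | 70, and φ(2) = 2 − 1 = 1.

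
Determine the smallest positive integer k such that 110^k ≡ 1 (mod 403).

Since 110 ∈ (Z/403Z)^×, its order divides φ(403) = φ(13·31) = (13−1)·(31−1) = 12·30 = 360 = 2^3 · 3^2 · 5.
Divisors of 360: 1, 2, 3, 4, 5, 6, 8, 9, 10, 12, 15, 18, 20, 24, 30, 36, 40, 45, 60, 72, 90, 120, 180, 360.
Compute 110^d (mod 403) for the divisors d until we hit 1:
110^1 ≡ 110 (mod 403)
110^2 ≡ 10 (mod 403)
110^3 ≡ 294 (mod 403)
110^4 ≡ 100 (mod 403)
110^5 ≡ 119 (mod 403)
110^6 ≡ 194 (mod 403)
110^8 ≡ 328 (mod 403)
110^9 ≡ 213 (mod 403)
110^10 ≡ 56 (mod 403)
110^12 ≡ 157 (mod 403)
110^15 ≡ 216 (mod 403)
110^18 ≡ 233 (mod 403)
110^20 ≡ 315 (mod 403)
110^24 ≡ 66 (mod 403)
110^30 ≡ 311 (mod 403)
110^36 ≡ 287 (mod 403)
110^40 ≡ 87 (mod 403)
110^45 ≡ 278 (mod 403)
110^60 ≡ 1 (mod 403) ✓
So ord_403(110) = 60.

60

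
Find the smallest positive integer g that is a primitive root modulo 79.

φ(79) = 79 − 1 = 78 = 2 · 3 · 13.
g is a primitive root iff g^(78/q) ≢ 1 (mod 79) for each prime q ∈ {2, 3, 13}.
g = 2: 2^39 ≡ 1 — hits 1, so not a primitive root.
g = 3: 3^39 ≡ 78; 3^26 ≡ 23; 3^6 ≡ 18 — none is 1, so 3 is a primitive root.
So 3 is the smallest generator of (Z/79Z)^×.

3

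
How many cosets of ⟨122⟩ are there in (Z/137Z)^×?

The order of 122 must divide φ(137) = 137 − 1 = 136 = 2^3 · 17.
Divisors of 136: 1, 2, 4, 8, 17, 34, 68, 136.
Test each divisor d:
122^1 ≡ 122 (mod 137)
122^2 ≡ 88 (mod 137)
122^4 ≡ 72 (mod 137)
122^8 ≡ 115 (mod 137)
122^17 ≡ 1 (mod 137) ✓
Thus |⟨122⟩| = ord(122) = 17.
[(Z/137Z)^× : ⟨122⟩] = 136/17 = 8.

8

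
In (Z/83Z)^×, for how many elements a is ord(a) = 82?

φ(83) = 83 − 1 = 82 = 2 · 41.
(Z/83Z)^× is cyclic (|G| = 82); a cyclic group of order m has exactly φ(d) elements of each order d | m, and none otherwise.
82 = 2 · 41 divides 82, and φ(82) = 40.

40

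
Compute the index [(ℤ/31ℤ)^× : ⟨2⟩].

6

The order of 2 must divide φ(31) = 31 − 1 = 30 = 2 · 3 · 5.
Divisors of 30: 1, 2, 3, 5, 6, 10, 15, 30.
Compute 2^d (mod 31) for the divisors d until we hit 1:
2^1 ≡ 2
2^2 ≡ 4
2^3 ≡ 8
2^5 ≡ 1
So ord_31(2) = 5, hence |⟨2⟩| = 5.
[(Z/31Z)^× : ⟨2⟩] = 30/5 = 6.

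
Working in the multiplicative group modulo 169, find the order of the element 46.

156

Since 46 ∈ (Z/169Z)^×, its order divides φ(169) = φ(13^2) = 13·(13−1) = 156 = 2^2 · 3 · 13.
Divisors of 156: 1, 2, 3, 4, 6, 12, 13, 26, 39, 52, 78, 156.
Test each divisor d:
46^1 ≡ 46
46^2 ≡ 88
46^3 ≡ 161
46^4 ≡ 139
46^6 ≡ 64
46^12 ≡ 40
46^13 ≡ 150
46^26 ≡ 23
46^39 ≡ 70
46^52 ≡ 22
46^78 ≡ 168
46^156 ≡ 1
Hence ord(46) = 156.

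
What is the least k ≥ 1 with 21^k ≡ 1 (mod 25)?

5

Since 21 ∈ (Z/25Z)^×, its order divides φ(25) = φ(5^2) = 5·(5−1) = 20 = 2^2 · 5.
Divisors of 20: 1, 2, 4, 5, 10, 20.
Evaluate successive powers at the divisors of 20:
21^1 ≡ 21
21^2 ≡ 16
21^4 ≡ 6
21^5 ≡ 1
The smallest such exponent is 5, so the order of 21 is 5.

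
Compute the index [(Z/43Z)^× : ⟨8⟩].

3

The order of 8 must divide φ(43) = 43 − 1 = 42 = 2 · 3 · 7.
Divisors of 42: 1, 2, 3, 6, 7, 14, 21, 42.
Evaluate successive powers at the divisors of 42:
8^1 ≡ 8
8^2 ≡ 21
8^3 ≡ 39
8^6 ≡ 16
8^7 ≡ 42
8^14 ≡ 1
The order of 8 is 14, so the subgroup it generates has 14 elements.
The index is φ(43) / ord(8) = 42 / 14 = 3.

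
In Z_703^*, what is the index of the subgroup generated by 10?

ord(10) | φ(703) = φ(19·37) = (19−1)·(37−1) = 18·36 = 648 = 2^3 · 3^4.
Divisors of 648: 1, 2, 3, 4, 6, 8, 9, 12, 18, 24, 27, 36, 54, 72, 81, 108, 162, 216, 324, 648.
Compute 10^d (mod 703) for the divisors d until we hit 1:
10^1 ≡ 10 (mod 703)
10^2 ≡ 100 (mod 703)
10^3 ≡ 297 (mod 703)
10^4 ≡ 158 (mod 703)
10^6 ≡ 334 (mod 703)
10^8 ≡ 359 (mod 703)
10^9 ≡ 75 (mod 703)
10^12 ≡ 482 (mod 703)
10^18 ≡ 1 (mod 703) ✓
The order of 10 is 18, so the subgroup it generates has 18 elements.
Index = |(Z/703Z)^×| / |⟨10⟩| = 648 / 18 = 36.

36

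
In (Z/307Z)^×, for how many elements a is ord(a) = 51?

32

φ(307) = 307 − 1 = 306 = 2 · 3^2 · 17.
Since (Z/307Z)^× is cyclic of order 306, the number of elements of order d is φ(d) when d | 306 and 0 otherwise.
51 = 3 · 17 divides 306, and φ(51) = 32.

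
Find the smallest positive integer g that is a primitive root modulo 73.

5

φ(73) = 73 − 1 = 72 = 2^3 · 3^2.
Test candidates g = 2, 3, … against the prime factors q ∈ {2, 3} of φ(73): g is a generator iff g^(72/q) ≢ 1 for every such q.
g = 2: 2^36 ≡ 1 — hits 1, so not a primitive root.
g = 3: 3^36 ≡ 1 — hits 1, so not a primitive root.
g = 4: 4^36 ≡ 1 — hits 1, so not a primitive root.
g = 5: 5^36 ≡ 72; 5^24 ≡ 8 — none is 1, so 5 is a primitive root.
Hence the least primitive root of 73 is 5.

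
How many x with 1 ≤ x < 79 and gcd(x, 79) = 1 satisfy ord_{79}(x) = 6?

φ(79) = 79 − 1 = 78 = 2 · 3 · 13.
(Z/79Z)^× is cyclic (|G| = 78); a cyclic group of order m has exactly φ(d) elements of each order d | m, and none otherwise.
6 = 2 · 3 divides 78, and φ(6) = 2.

2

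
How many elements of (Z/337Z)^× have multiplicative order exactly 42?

12

φ(337) = 337 − 1 = 336 = 2^4 · 3 · 7.
Since (Z/337Z)^× is cyclic of order 336, the number of elements of order d is φ(d) when d | 336 and 0 otherwise.
42 = 2 · 3 · 7 divides 336, and φ(42) = 12.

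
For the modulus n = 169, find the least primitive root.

φ(169) = φ(13^2) = 13·(13−1) = 156 = 2^2 · 3 · 13.
g is a primitive root iff g^(156/q) ≢ 1 (mod 169) for each prime q ∈ {2, 3, 13}.
g = 2: 2^78 ≡ 168; 2^52 ≡ 146; 2^12 ≡ 40 — none is 1, so 2 is a primitive root.
Hence the least primitive root of 169 is 2.

2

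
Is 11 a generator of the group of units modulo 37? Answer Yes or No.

φ(37) = 37 − 1 = 36 = 2^2 · 3^2.
It suffices to check that the order of 11 is not a proper divisor of 36: compute 11^(36/q) for q ∈ {2, 3}.
11^18 ≡ 1 (mod 37)  [q = 2: ≡ 1 ✗]
11^12 ≡ 1 (mod 37)  [q = 3: ≡ 1 ✗]
Since 11^18 ≡ 1, the order of 11 divides 18 < 36, so 11 is not a primitive root.

No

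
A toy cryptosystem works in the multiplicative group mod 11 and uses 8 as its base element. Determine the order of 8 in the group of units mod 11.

The order of 8 must divide φ(11) = 11 − 1 = 10 = 2 · 5.
Divisors of 10: 1, 2, 5, 10.
Evaluate successive powers at the divisors of 10:
8^1 ≡ 8
8^2 ≡ 9
8^5 ≡ 10
8^10 ≡ 1
Hence ord(8) = 10.

10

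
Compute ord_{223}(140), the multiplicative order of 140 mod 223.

Since 140 ∈ (Z/223Z)^×, its order divides φ(223) = 223 − 1 = 222 = 2 · 3 · 37.
Divisors of 222: 1, 2, 3, 6, 37, 74, 111, 222.
Test each divisor d:
140^1 ≡ 140
140^2 ≡ 199
140^3 ≡ 208
140^6 ≡ 2
140^37 ≡ 40
140^74 ≡ 39
140^111 ≡ 222
140^222 ≡ 1
So ord_223(140) = 222.

222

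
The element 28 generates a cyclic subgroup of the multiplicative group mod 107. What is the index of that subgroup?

The order of 28 must divide φ(107) = 107 − 1 = 106 = 2 · 53.
Divisors of 106: 1, 2, 53, 106.
Compute 28^d (mod 107) for the divisors d until we hit 1:
28^1 ≡ 28 (mod 107)
28^2 ≡ 35 (mod 107)
28^53 ≡ 106 (mod 107)
28^106 ≡ 1 (mod 107) ✓
So ord_107(28) = 106, hence |⟨28⟩| = 106.
Index = |(Z/107Z)^×| / |⟨28⟩| = 106 / 106 = 1.

1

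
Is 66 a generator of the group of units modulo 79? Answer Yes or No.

φ(79) = 79 − 1 = 78 = 2 · 3 · 13.
66 is a primitive root mod 79 iff 66^(φ(79)/q) ≢ 1 for every prime q | φ(79), i.e. q ∈ {2, 3, 13}.
66^39 ≡ 78 (mod 79)  [q = 2: ≢ 1 ✓]
66^26 ≡ 23 (mod 79)  [q = 3: ≢ 1 ✓]
66^6 ≡ 67 (mod 79)  [q = 13: ≢ 1 ✓]
All checks pass, so 66 has order 78 and is a primitive root modulo 79.

Yes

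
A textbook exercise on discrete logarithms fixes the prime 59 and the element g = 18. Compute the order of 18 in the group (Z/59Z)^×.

ord(18) | φ(59) = 59 − 1 = 58 = 2 · 29.
Divisors of 58: 1, 2, 29, 58.
Compute 18^d (mod 59) for the divisors d until we hit 1:
18^1 ≡ 18 (mod 59)
18^2 ≡ 29 (mod 59)
18^29 ≡ 58 (mod 59)
18^58 ≡ 1 (mod 59) ✓
Hence ord(18) = 58.

58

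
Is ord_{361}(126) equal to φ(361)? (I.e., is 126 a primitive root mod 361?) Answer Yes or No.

No

φ(361) = φ(19^2) = 19·(19−1) = 342 = 2 · 3^2 · 19.
It suffices to check that the order of 126 is not a proper divisor of 342: compute 126^(342/q) for q ∈ {2, 3, 19}.
126^171 ≡ 360 (mod 361)  [q = 2: ≢ 1 ✓]
126^114 ≡ 1 (mod 361)  [q = 3: ≡ 1 ✗]
126^18 ≡ 267 (mod 361)  [q = 19: ≢ 1 ✓]
The check at q = 3 fails, so 126 generates a proper subgroup.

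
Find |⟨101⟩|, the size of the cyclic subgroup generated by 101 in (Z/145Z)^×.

ord(101) | φ(145) = φ(5·29) = (5−1)·(29−1) = 4·28 = 112 = 2^4 · 7.
Divisors of 112: 1, 2, 4, 7, 8, 14, 16, 28, 56, 112.
Test each divisor d:
101^1 ≡ 101
101^2 ≡ 51
101^4 ≡ 136
101^7 ≡ 41
101^8 ≡ 81
101^14 ≡ 86
101^16 ≡ 36
101^28 ≡ 1
So ord_145(101) = 28.

28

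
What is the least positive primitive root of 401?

3

φ(401) = 401 − 1 = 400 = 2^4 · 5^2.
Test candidates g = 2, 3, … against the prime factors q ∈ {2, 5} of φ(401): g is a generator iff g^(400/q) ≢ 1 for every such q.
g = 2: 2^200 ≡ 1 — hits 1, so not a primitive root.
g = 3: 3^200 ≡ 400; 3^80 ≡ 72 — none is 1, so 3 is a primitive root.
The smallest primitive root modulo 401 is 3.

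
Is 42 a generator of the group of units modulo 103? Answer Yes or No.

No

φ(103) = 103 − 1 = 102 = 2 · 3 · 17.
An element g generates (Z/103Z)^× iff g^(102/q) ≢ 1 (mod 103) for each prime q ∈ {2, 3, 17}.
42^51 ≡ 102 (mod 103)  [q = 2: ≢ 1 ✓]
42^34 ≡ 1 (mod 103)  [q = 3: ≡ 1 ✗]
42^6 ≡ 34 (mod 103)  [q = 17: ≢ 1 ✓]
42^34 ≡ 1 shows ord(42) | 34, strictly less than φ(103); not a primitive root.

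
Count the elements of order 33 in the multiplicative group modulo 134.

φ(134) = φ(2)·φ(67) = 1·66 = 66 = 2 · 3 · 11.
(Z/134Z)^× is cyclic (|G| = 66); a cyclic group of order m has exactly φ(d) elements of each order d | m, and none otherwise.
33 = 3 · 11 divides 66, and φ(33) = 20.

20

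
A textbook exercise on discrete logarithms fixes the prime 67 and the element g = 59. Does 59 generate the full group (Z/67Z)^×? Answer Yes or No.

No

φ(67) = 67 − 1 = 66 = 2 · 3 · 11.
An element g generates (Z/67Z)^× iff g^(66/q) ≢ 1 (mod 67) for each prime q ∈ {2, 3, 11}.
59^33 ≡ 1 (mod 67)  [q = 2: ≡ 1 ✗]
59^22 ≡ 1 (mod 67)  [q = 3: ≡ 1 ✗]
59^6 ≡ 40 (mod 67)  [q = 11: ≢ 1 ✓]
59^33 ≡ 1 shows ord(59) | 33, strictly less than φ(67); not a primitive root.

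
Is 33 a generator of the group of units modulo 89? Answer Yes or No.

Yes

φ(89) = 89 − 1 = 88 = 2^3 · 11.
Test 33^(88/q) mod 89 for each prime factor q of 88:
33^44 ≡ 88 (mod 89)  [q = 2: ≢ 1 ✓]
33^8 ≡ 16 (mod 89)  [q = 11: ≢ 1 ✓]
All checks pass, so 33 has order 88 and is a primitive root modulo 89.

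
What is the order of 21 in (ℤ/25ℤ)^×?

5

ord(21) | φ(25) = φ(5^2) = 5·(5−1) = 20 = 2^2 · 5.
Divisors of 20: 1, 2, 4, 5, 10, 20.
Evaluate successive powers at the divisors of 20:
21^1 ≡ 21 (mod 25)
21^2 ≡ 16 (mod 25)
21^4 ≡ 6 (mod 25)
21^5 ≡ 1 (mod 25) ✓
Therefore the multiplicative order of 21 modulo 25 is 5.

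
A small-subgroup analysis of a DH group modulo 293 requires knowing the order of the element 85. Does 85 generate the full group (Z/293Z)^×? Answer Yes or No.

φ(293) = 293 − 1 = 292 = 2^2 · 73.
85 is a primitive root mod 293 iff 85^(φ(293)/q) ≢ 1 for every prime q | φ(293), i.e. q ∈ {2, 73}.
85^146 ≡ 292 (mod 293)  [q = 2: ≢ 1 ✓]
85^4 ≡ 38 (mod 293)  [q = 73: ≢ 1 ✓]
All checks pass, so 85 has order 292 and is a primitive root modulo 293.

Yes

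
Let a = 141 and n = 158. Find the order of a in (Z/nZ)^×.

13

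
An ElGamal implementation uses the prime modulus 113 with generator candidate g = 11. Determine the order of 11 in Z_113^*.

ord(11) | φ(113) = 113 − 1 = 112 = 2^4 · 7.
Divisors of 112: 1, 2, 4, 7, 8, 14, 16, 28, 56, 112.
Test each divisor d:
11^1 ≡ 11
11^2 ≡ 8
11^4 ≡ 64
11^7 ≡ 95
11^8 ≡ 28
11^14 ≡ 98
11^16 ≡ 106
11^28 ≡ 112
11^56 ≡ 1
Therefore the multiplicative order of 11 modulo 113 is 56.

56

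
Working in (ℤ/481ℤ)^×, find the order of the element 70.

36

ord(70) | φ(481) = φ(13·37) = (13−1)·(37−1) = 12·36 = 432 = 2^4 · 3^3.
Divisors of 432: 1, 2, 3, 4, 6, 8, 9, 12, 16, 18, 24, 27, 36, 48, 54, 72, 108, 144, 216, 432.
Check 70^d mod 481 for each divisor in increasing order:
70^1 ≡ 70 (mod 481)
70^2 ≡ 90 (mod 481)
70^3 ≡ 47 (mod 481)
70^4 ≡ 404 (mod 481)
70^6 ≡ 285 (mod 481)
70^8 ≡ 157 (mod 481)
70^9 ≡ 408 (mod 481)
70^12 ≡ 417 (mod 481)
70^16 ≡ 118 (mod 481)
70^18 ≡ 38 (mod 481)
70^24 ≡ 248 (mod 481)
70^27 ≡ 112 (mod 481)
70^36 ≡ 1 (mod 481) ✓
The smallest such exponent is 36, so the order of 70 is 36.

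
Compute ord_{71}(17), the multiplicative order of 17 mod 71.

10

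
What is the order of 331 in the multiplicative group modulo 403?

Since 331 ∈ (Z/403Z)^×, its order divides φ(403) = φ(13·31) = (13−1)·(31−1) = 12·30 = 360 = 2^3 · 3^2 · 5.
Divisors of 360: 1, 2, 3, 4, 5, 6, 8, 9, 10, 12, 15, 18, 20, 24, 30, 36, 40, 45, 60, 72, 90, 120, 180, 360.
Test each divisor d:
331^1 ≡ 331
331^2 ≡ 348
331^3 ≡ 333
331^4 ≡ 204
331^5 ≡ 223
331^6 ≡ 64
331^8 ≡ 107
331^9 ≡ 356
331^10 ≡ 160
331^12 ≡ 66
331^15 ≡ 216
331^18 ≡ 194
331^20 ≡ 211
331^24 ≡ 326
331^30 ≡ 311
331^36 ≡ 157
331^40 ≡ 191
331^45 ≡ 278
331^60 ≡ 1
Hence ord(331) = 60.

60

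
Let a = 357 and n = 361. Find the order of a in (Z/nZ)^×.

342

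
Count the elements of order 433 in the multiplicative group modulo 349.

0

φ(349) = 349 − 1 = 348 = 2^2 · 3 · 29.
(Z/349Z)^× is cyclic (|G| = 348); a cyclic group of order m has exactly φ(d) elements of each order d | m, and none otherwise.
Here 348 is not a multiple of 433, so there are no elements of order 433.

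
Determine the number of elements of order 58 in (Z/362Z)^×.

0

φ(362) = φ(2)·φ(181) = 1·180 = 180 = 2^2 · 3^2 · 5.
In a cyclic group of order 180, there are φ(d) elements of order d for each divisor d of 180, and zero for non-divisors.
Here 180 is not a multiple of 58, so there are no elements of order 58.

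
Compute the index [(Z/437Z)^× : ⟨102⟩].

6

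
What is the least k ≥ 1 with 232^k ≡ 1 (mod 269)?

134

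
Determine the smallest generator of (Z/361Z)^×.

φ(361) = φ(19^2) = 19·(19−1) = 342 = 2 · 3^2 · 19.
g is a primitive root iff g^(342/q) ≢ 1 (mod 361) for each prime q ∈ {2, 3, 19}.
g = 2: 2^171 ≡ 360; 2^114 ≡ 292; 2^18 ≡ 58 — none is 1, so 2 is a primitive root.
The smallest primitive root modulo 361 is 2.

2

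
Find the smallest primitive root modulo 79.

3

φ(79) = 79 − 1 = 78 = 2 · 3 · 13.
Test candidates g = 2, 3, … against the prime factors q ∈ {2, 3, 13} of φ(79): g is a generator iff g^(78/q) ≢ 1 for every such q.
g = 2: 2^39 ≡ 1 — hits 1, so not a primitive root.
g = 3: 3^39 ≡ 78; 3^26 ≡ 23; 3^6 ≡ 18 — none is 1, so 3 is a primitive root.
Hence the least primitive root of 79 is 3.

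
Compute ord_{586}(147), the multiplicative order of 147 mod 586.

By Lagrange's theorem, ord_586(147) divides φ(586) = φ(2)·φ(293) = 1·292 = 292 = 2^2 · 73.
Divisors of 292: 1, 2, 4, 73, 146, 292.
Evaluate successive powers at the divisors of 292:
147^1 ≡ 147
147^2 ≡ 513
147^4 ≡ 55
147^73 ≡ 155
147^146 ≡ 585
147^292 ≡ 1
So ord_586(147) = 292.

292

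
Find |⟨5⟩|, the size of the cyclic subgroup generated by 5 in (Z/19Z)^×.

Since 5 ∈ (Z/19Z)^×, its order divides φ(19) = 19 − 1 = 18 = 2 · 3^2.
Divisors of 18: 1, 2, 3, 6, 9, 18.
Test each divisor d:
5^1 ≡ 5 (mod 19)
5^2 ≡ 6 (mod 19)
5^3 ≡ 11 (mod 19)
5^6 ≡ 7 (mod 19)
5^9 ≡ 1 (mod 19) ✓
The smallest such exponent is 9, so the order of 5 is 9.

9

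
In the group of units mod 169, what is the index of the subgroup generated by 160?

ord(160) | φ(169) = φ(13^2) = 13·(13−1) = 156 = 2^2 · 3 · 13.
Divisors of 156: 1, 2, 3, 4, 6, 12, 13, 26, 39, 52, 78, 156.
Check 160^d mod 169 for each divisor in increasing order:
160^1 ≡ 160 (mod 169)
160^2 ≡ 81 (mod 169)
160^3 ≡ 116 (mod 169)
160^4 ≡ 139 (mod 169)
160^6 ≡ 105 (mod 169)
160^12 ≡ 40 (mod 169)
160^13 ≡ 147 (mod 169)
160^26 ≡ 146 (mod 169)
160^39 ≡ 168 (mod 169)
160^52 ≡ 22 (mod 169)
160^78 ≡ 1 (mod 169) ✓
So ord_169(160) = 78, hence |⟨160⟩| = 78.
The index is φ(169) / ord(160) = 156 / 78 = 2.

2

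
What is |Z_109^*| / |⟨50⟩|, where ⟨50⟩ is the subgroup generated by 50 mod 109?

1

Since 50 ∈ (Z/109Z)^×, its order divides φ(109) = 109 − 1 = 108 = 2^2 · 3^3.
Divisors of 108: 1, 2, 3, 4, 6, 9, 12, 18, 27, 36, 54, 108.
Test each divisor d:
50^1 ≡ 50 (mod 109)
50^2 ≡ 102 (mod 109)
50^3 ≡ 86 (mod 109)
50^4 ≡ 49 (mod 109)
50^6 ≡ 93 (mod 109)
50^9 ≡ 41 (mod 109)
50^12 ≡ 38 (mod 109)
50^18 ≡ 46 (mod 109)
50^27 ≡ 33 (mod 109)
50^36 ≡ 45 (mod 109)
50^54 ≡ 108 (mod 109)
50^108 ≡ 1 (mod 109) ✓
So ord_109(50) = 108, hence |⟨50⟩| = 108.
The index is φ(109) / ord(50) = 108 / 108 = 1.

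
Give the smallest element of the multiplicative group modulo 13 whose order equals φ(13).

2

φ(13) = 13 − 1 = 12 = 2^2 · 3.
g is a primitive root iff g^(12/q) ≢ 1 (mod 13) for each prime q ∈ {2, 3}.
g = 2: 2^6 ≡ 12; 2^4 ≡ 3 — none is 1, so 2 is a primitive root.
So 2 is the smallest generator of (Z/13Z)^×.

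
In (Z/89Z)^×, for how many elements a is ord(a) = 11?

10

φ(89) = 89 − 1 = 88 = 2^3 · 11.
In a cyclic group of order 88, there are φ(d) elements of order d for each divisor d of 88, and zero for non-divisors.
11 | 88, and φ(11) = 11 − 1 = 10.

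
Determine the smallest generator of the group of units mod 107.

2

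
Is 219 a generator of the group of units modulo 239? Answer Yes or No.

Yes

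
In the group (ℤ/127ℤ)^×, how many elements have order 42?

φ(127) = 127 − 1 = 126 = 2 · 3^2 · 7.
In a cyclic group of order 126, there are φ(d) elements of order d for each divisor d of 126, and zero for non-divisors.
42 = 2 · 3 · 7 divides 126, and φ(42) = 12.

12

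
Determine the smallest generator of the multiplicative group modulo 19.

2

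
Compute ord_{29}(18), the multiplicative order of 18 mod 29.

28

The order of 18 must divide φ(29) = 29 − 1 = 28 = 2^2 · 7.
Divisors of 28: 1, 2, 4, 7, 14, 28.
Compute 18^d (mod 29) for the divisors d until we hit 1:
18^1 ≡ 18 (mod 29)
18^2 ≡ 5 (mod 29)
18^4 ≡ 25 (mod 29)
18^7 ≡ 17 (mod 29)
18^14 ≡ 28 (mod 29)
18^28 ≡ 1 (mod 29) ✓
Hence ord(18) = 28.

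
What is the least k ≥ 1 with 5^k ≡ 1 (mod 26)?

4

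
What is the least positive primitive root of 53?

2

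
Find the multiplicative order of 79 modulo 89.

44

ord(79) | φ(89) = 89 − 1 = 88 = 2^3 · 11.
Divisors of 88: 1, 2, 4, 8, 11, 22, 44, 88.
Check 79^d mod 89 for each divisor in increasing order:
79^1 ≡ 79 (mod 89)
79^2 ≡ 11 (mod 89)
79^4 ≡ 32 (mod 89)
79^8 ≡ 45 (mod 89)
79^11 ≡ 34 (mod 89)
79^22 ≡ 88 (mod 89)
79^44 ≡ 1 (mod 89) ✓
The smallest such exponent is 44, so the order of 79 is 44.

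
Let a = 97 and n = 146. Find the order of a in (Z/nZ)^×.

ord(97) | φ(146) = φ(2)·φ(73) = 1·72 = 72 = 2^3 · 3^2.
Divisors of 72: 1, 2, 3, 4, 6, 8, 9, 12, 18, 24, 36, 72.
Evaluate successive powers at the divisors of 72:
97^1 ≡ 97 (mod 146)
97^2 ≡ 65 (mod 146)
97^3 ≡ 27 (mod 146)
97^4 ≡ 137 (mod 146)
97^6 ≡ 145 (mod 146)
97^8 ≡ 81 (mod 146)
97^9 ≡ 119 (mod 146)
97^12 ≡ 1 (mod 146) ✓
Hence ord(97) = 12.

12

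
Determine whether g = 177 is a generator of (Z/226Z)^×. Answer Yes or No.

No

φ(226) = φ(2)·φ(113) = 1·112 = 112 = 2^4 · 7.
An element g generates (Z/226Z)^× iff g^(112/q) ≢ 1 (mod 226) for each prime q ∈ {2, 7}.
177^56 ≡ 1 (mod 226)  [q = 2: ≡ 1 ✗]
177^16 ≡ 141 (mod 226)  [q = 7: ≢ 1 ✓]
177^56 ≡ 1 shows ord(177) | 56, strictly less than φ(226); not a primitive root.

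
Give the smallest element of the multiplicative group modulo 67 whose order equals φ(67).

2

φ(67) = 67 − 1 = 66 = 2 · 3 · 11.
Test candidates g = 2, 3, … against the prime factors q ∈ {2, 3, 11} of φ(67): g is a generator iff g^(66/q) ≢ 1 for every such q.
g = 2: 2^33 ≡ 66; 2^22 ≡ 37; 2^6 ≡ 64 — none is 1, so 2 is a primitive root.
So 2 is the smallest generator of (Z/67Z)^×.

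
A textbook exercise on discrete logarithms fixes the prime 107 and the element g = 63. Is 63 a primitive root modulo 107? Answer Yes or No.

φ(107) = 107 − 1 = 106 = 2 · 53.
It suffices to check that the order of 63 is not a proper divisor of 106: compute 63^(106/q) for q ∈ {2, 53}.
63^53 ≡ 106 (mod 107)  [q = 2: ≢ 1 ✓]
63^2 ≡ 10 (mod 107)  [q = 53: ≢ 1 ✓]
Every test exponent gives a nontrivial residue, hence 63 generates the full group.

Yes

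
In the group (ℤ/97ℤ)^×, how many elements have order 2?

1

φ(97) = 97 − 1 = 96 = 2^5 · 3.
In a cyclic group of order 96, there are φ(d) elements of order d for each divisor d of 96, and zero for non-divisors.
2 | 96, and φ(2) = 2 − 1 = 1.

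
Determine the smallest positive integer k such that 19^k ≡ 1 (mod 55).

10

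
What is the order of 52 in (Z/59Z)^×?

Since 52 ∈ (Z/59Z)^×, its order divides φ(59) = 59 − 1 = 58 = 2 · 29.
Divisors of 58: 1, 2, 29, 58.
Evaluate successive powers at the divisors of 58:
52^1 ≡ 52 (mod 59)
52^2 ≡ 49 (mod 59)
52^29 ≡ 58 (mod 59)
52^58 ≡ 1 (mod 59) ✓
Therefore the multiplicative order of 52 modulo 59 is 58.

58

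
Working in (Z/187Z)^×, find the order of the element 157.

20

The order of 157 must divide φ(187) = φ(11·17) = (11−1)·(17−1) = 10·16 = 160 = 2^5 · 5.
Divisors of 160: 1, 2, 4, 5, 8, 10, 16, 20, 32, 40, 80, 160.
Test each divisor d:
157^1 ≡ 157
157^2 ≡ 152
157^4 ≡ 103
157^5 ≡ 89
157^8 ≡ 137
157^10 ≡ 67
157^16 ≡ 69
157^20 ≡ 1
Hence ord(157) = 20.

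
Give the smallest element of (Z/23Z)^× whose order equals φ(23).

φ(23) = 23 − 1 = 22 = 2 · 11.
Test candidates g = 2, 3, … against the prime factors q ∈ {2, 11} of φ(23): g is a generator iff g^(22/q) ≢ 1 for every such q.
g = 2: 2^11 ≡ 1 — hits 1, so not a primitive root.
g = 3: 3^11 ≡ 1 — hits 1, so not a primitive root.
g = 4: 4^11 ≡ 1 — hits 1, so not a primitive root.
g = 5: 5^11 ≡ 22; 5^2 ≡ 2 — none is 1, so 5 is a primitive root.
The smallest primitive root modulo 23 is 5.

5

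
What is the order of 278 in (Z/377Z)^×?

ord(278) | φ(377) = φ(13·29) = (13−1)·(29−1) = 12·28 = 336 = 2^4 · 3 · 7.
Divisors of 336: 1, 2, 3, 4, 6, 7, 8, 12, 14, 16, 21, 24, 28, 42, 48, 56, 84, 112, 168, 336.
Check 278^d mod 377 for each divisor in increasing order:
278^1 ≡ 278 (mod 377)
278^2 ≡ 376 (mod 377)
278^3 ≡ 99 (mod 377)
278^4 ≡ 1 (mod 377) ✓
So ord_377(278) = 4.

4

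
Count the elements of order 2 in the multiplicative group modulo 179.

φ(179) = 179 − 1 = 178 = 2 · 89.
Since (Z/179Z)^× is cyclic of order 178, the number of elements of order d is φ(d) when d | 178 and 0 otherwise.
2 | 178, and φ(2) = 2 − 1 = 1.

1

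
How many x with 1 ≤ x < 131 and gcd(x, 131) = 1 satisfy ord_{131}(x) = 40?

0

φ(131) = 131 − 1 = 130 = 2 · 5 · 13.
(Z/131Z)^× is cyclic (|G| = 130); a cyclic group of order m has exactly φ(d) elements of each order d | m, and none otherwise.
Here 130 is not a multiple of 40, so there are no elements of order 40.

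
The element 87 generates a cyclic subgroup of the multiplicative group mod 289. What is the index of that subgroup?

The order of 87 must divide φ(289) = φ(17^2) = 17·(17−1) = 272 = 2^4 · 17.
Divisors of 272: 1, 2, 4, 8, 16, 17, 34, 68, 136, 272.
Compute 87^d (mod 289) for the divisors d until we hit 1:
87^1 ≡ 87
87^2 ≡ 55
87^4 ≡ 135
87^8 ≡ 18
87^16 ≡ 35
87^17 ≡ 155
87^34 ≡ 38
87^68 ≡ 288
87^136 ≡ 1
Thus |⟨87⟩| = ord(87) = 136.
The index is φ(289) / ord(87) = 272 / 136 = 2.

2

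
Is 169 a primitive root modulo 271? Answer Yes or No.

No

φ(271) = 271 − 1 = 270 = 2 · 3^3 · 5.
It suffices to check that the order of 169 is not a proper divisor of 270: compute 169^(270/q) for q ∈ {2, 3, 5}.
169^135 ≡ 1 (mod 271)  [q = 2: ≡ 1 ✗]
169^90 ≡ 1 (mod 271)  [q = 3: ≡ 1 ✗]
169^54 ≡ 1 (mod 271)  [q = 5: ≡ 1 ✗]
169^135 ≡ 1 shows ord(169) | 135, strictly less than φ(271); not a primitive root.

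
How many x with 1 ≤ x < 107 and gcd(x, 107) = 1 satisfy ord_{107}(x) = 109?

φ(107) = 107 − 1 = 106 = 2 · 53.
Since (Z/107Z)^× is cyclic of order 106, the number of elements of order d is φ(d) when d | 106 and 0 otherwise.
Since 109 ∤ 106, the count is 0.

0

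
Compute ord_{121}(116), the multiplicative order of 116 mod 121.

110

By Lagrange's theorem, ord_121(116) divides φ(121) = φ(11^2) = 11·(11−1) = 110 = 2 · 5 · 11.
Divisors of 110: 1, 2, 5, 10, 11, 22, 55, 110.
Compute 116^d (mod 121) for the divisors d until we hit 1:
116^1 ≡ 116 (mod 121)
116^2 ≡ 25 (mod 121)
116^5 ≡ 21 (mod 121)
116^10 ≡ 78 (mod 121)
116^11 ≡ 94 (mod 121)
116^22 ≡ 3 (mod 121)
116^55 ≡ 120 (mod 121)
116^110 ≡ 1 (mod 121) ✓
Therefore the multiplicative order of 116 modulo 121 is 110.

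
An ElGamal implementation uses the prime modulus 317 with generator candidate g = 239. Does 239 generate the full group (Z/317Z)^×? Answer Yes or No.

Yes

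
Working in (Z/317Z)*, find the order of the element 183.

Since 183 ∈ (Z/317Z)^×, its order divides φ(317) = 317 − 1 = 316 = 2^2 · 79.
Divisors of 316: 1, 2, 4, 79, 158, 316.
Check 183^d mod 317 for each divisor in increasing order:
183^1 ≡ 183 (mod 317)
183^2 ≡ 204 (mod 317)
183^4 ≡ 89 (mod 317)
183^79 ≡ 114 (mod 317)
183^158 ≡ 316 (mod 317)
183^316 ≡ 1 (mod 317) ✓
The smallest such exponent is 316, so the order of 183 is 316.

316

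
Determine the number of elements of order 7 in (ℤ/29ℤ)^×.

6

φ(29) = 29 − 1 = 28 = 2^2 · 7.
In a cyclic group of order 28, there are φ(d) elements of order d for each divisor d of 28, and zero for non-divisors.
7 | 28, and φ(7) = 7 − 1 = 6.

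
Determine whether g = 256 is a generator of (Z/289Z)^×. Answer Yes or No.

No

φ(289) = φ(17^2) = 17·(17−1) = 272 = 2^4 · 17.
Test 256^(272/q) mod 289 for each prime factor q of 272:
256^136 ≡ 1 (mod 289)  [q = 2: ≡ 1 ✗]
256^16 ≡ 35 (mod 289)  [q = 17: ≢ 1 ✓]
Since 256^136 ≡ 1, the order of 256 divides 136 < 272, so 256 is not a primitive root.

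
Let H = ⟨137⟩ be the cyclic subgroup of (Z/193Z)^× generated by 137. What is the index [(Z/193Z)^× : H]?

The order of 137 must divide φ(193) = 193 − 1 = 192 = 2^6 · 3.
Divisors of 192: 1, 2, 3, 4, 6, 8, 12, 16, 24, 32, 48, 64, 96, 192.
Compute 137^d (mod 193) for the divisors d until we hit 1:
137^1 ≡ 137 (mod 193)
137^2 ≡ 48 (mod 193)
137^3 ≡ 14 (mod 193)
137^4 ≡ 181 (mod 193)
137^6 ≡ 3 (mod 193)
137^8 ≡ 144 (mod 193)
137^12 ≡ 9 (mod 193)
137^16 ≡ 85 (mod 193)
137^24 ≡ 81 (mod 193)
137^32 ≡ 84 (mod 193)
137^48 ≡ 192 (mod 193)
137^64 ≡ 108 (mod 193)
137^96 ≡ 1 (mod 193) ✓
So ord_193(137) = 96, hence |⟨137⟩| = 96.
The index is φ(193) / ord(137) = 192 / 96 = 2.

2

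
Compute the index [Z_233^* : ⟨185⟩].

The order of 185 must divide φ(233) = 233 − 1 = 232 = 2^3 · 29.
Divisors of 232: 1, 2, 4, 8, 29, 58, 116, 232.
Test each divisor d:
185^1 ≡ 185
185^2 ≡ 207
185^4 ≡ 210
185^8 ≡ 63
185^29 ≡ 12
185^58 ≡ 144
185^116 ≡ 232
185^232 ≡ 1
So ord_233(185) = 232, hence |⟨185⟩| = 232.
[(Z/233Z)^× : ⟨185⟩] = 232/232 = 1.

1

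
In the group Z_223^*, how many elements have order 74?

φ(223) = 223 − 1 = 222 = 2 · 3 · 37.
In a cyclic group of order 222, there are φ(d) elements of order d for each divisor d of 222, and zero for non-divisors.
74 = 2 · 37 divides 222, and φ(74) = 36.

36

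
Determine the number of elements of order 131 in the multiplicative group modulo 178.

0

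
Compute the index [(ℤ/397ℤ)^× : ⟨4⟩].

The order of 4 must divide φ(397) = 397 − 1 = 396 = 2^2 · 3^2 · 11.
Divisors of 396: 1, 2, 3, 4, 6, 9, 11, 12, 18, 22, 33, 36, 44, 66, 99, 132, 198, 396.
Check 4^d mod 397 for each divisor in increasing order:
4^1 ≡ 4 (mod 397)
4^2 ≡ 16 (mod 397)
4^3 ≡ 64 (mod 397)
4^4 ≡ 256 (mod 397)
4^6 ≡ 126 (mod 397)
4^9 ≡ 124 (mod 397)
4^11 ≡ 396 (mod 397)
4^12 ≡ 393 (mod 397)
4^18 ≡ 290 (mod 397)
4^22 ≡ 1 (mod 397) ✓
The order of 4 is 22, so the subgroup it generates has 22 elements.
The index is φ(397) / ord(4) = 396 / 22 = 18.

18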